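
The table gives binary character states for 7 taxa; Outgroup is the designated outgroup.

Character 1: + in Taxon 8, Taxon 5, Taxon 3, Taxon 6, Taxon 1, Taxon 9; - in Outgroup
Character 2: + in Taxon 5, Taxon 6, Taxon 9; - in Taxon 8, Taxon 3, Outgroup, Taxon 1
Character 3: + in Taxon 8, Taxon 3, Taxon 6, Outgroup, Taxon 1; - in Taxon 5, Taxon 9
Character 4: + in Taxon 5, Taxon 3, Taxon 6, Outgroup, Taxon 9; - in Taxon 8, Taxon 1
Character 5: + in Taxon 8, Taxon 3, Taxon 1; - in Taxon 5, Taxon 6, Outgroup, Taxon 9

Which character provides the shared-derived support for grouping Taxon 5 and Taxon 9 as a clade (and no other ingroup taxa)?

Character 3

Character polarity is set by the outgroup: the derived state is whichever differs from the outgroup's state, so for Character 3, Character 4 the derived state is '-', and for the remaining characters it is '+'.
All ingroup taxa share the derived state '+' for Character 1; it defines the ingroup but does not resolve relationships within it.
Character 2 (derived state '+') is shared by Taxon 5, Taxon 6, and Taxon 9 — a synapomorphy uniting that clade.
Character 3 (derived state '-') is shared by Taxon 5 and Taxon 9 — a synapomorphy uniting that clade.
Only Taxon 1 and Taxon 8 show the derived state '-' for Character 4, supporting them as a clade.
Character 5: derived state '+' in Taxon 1, Taxon 3, and Taxon 8 only — synapomorphy for {Taxon 1, Taxon 3, Taxon 8}.
Most parsimonious ingroup topology: ((Taxon 6,(Taxon 5,Taxon 9)),(Taxon 3,(Taxon 1,Taxon 8))).
The clade {Taxon 5, Taxon 9} is supported by Character 3: its derived state '-' occurs in exactly those taxa and in no other taxon (including the outgroup).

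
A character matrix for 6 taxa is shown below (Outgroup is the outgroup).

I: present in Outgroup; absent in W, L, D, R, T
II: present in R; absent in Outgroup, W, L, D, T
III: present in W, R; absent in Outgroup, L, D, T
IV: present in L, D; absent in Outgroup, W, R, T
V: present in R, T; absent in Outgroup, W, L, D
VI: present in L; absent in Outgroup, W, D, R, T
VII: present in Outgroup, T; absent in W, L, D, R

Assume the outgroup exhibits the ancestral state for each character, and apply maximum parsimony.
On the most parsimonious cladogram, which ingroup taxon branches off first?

T

Character polarity is set by the outgroup: the derived state is whichever differs from the outgroup's state, so for I, VII the derived state is 'absent', and for the remaining characters it is 'present'.
I (derived state 'absent') is shared by all ingroup taxa — unites the whole ingroup.
II (derived state 'present') is unique to R (autapomorphy; uninformative for grouping).
Only R and W show the derived state 'present' for III, supporting them as a clade.
IV (derived state 'present') is shared by D and L — a synapomorphy uniting that clade.
V (state 'present') occurs in R and T but conflicts with the nesting implied by the other characters — most parsimoniously interpreted as homoplasy.
VI (derived state 'present') is unique to L (autapomorphy; uninformative for grouping).
VII: derived state 'absent' in D, L, R, and W only — synapomorphy for {D, L, R, W}.
Most parsimonious ingroup topology: (((W,R),(L,D)),T).
T is sister to the clade containing all other ingroup taxa, so it is the earliest-diverging (most basal) ingroup lineage.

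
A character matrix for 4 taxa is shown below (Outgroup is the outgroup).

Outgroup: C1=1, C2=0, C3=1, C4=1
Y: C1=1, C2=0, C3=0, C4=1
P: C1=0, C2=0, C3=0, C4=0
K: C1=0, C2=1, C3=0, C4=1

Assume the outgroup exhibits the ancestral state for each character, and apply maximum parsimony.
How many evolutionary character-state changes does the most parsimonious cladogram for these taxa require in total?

Character polarity is set by the outgroup: the derived state is whichever differs from the outgroup's state, so for C1, C3, C4 the derived state is '0', and for the remaining characters it is '1'.
C1 (derived state '0') is shared by K and P — a synapomorphy uniting that clade.
C2: derived state '1' in K only — an autapomorphy, so it tells us nothing about relationships among taxa.
C3 (derived state '0') is shared by all ingroup taxa — unites the whole ingroup.
C4: derived state '0' in P only — an autapomorphy, so it tells us nothing about relationships among taxa.
Most parsimonious ingroup topology: (Y,(P,K)).
Changes per character on this tree: C1: 1; C2: 1; C3: 1; C4: 1.
Total = 4.

4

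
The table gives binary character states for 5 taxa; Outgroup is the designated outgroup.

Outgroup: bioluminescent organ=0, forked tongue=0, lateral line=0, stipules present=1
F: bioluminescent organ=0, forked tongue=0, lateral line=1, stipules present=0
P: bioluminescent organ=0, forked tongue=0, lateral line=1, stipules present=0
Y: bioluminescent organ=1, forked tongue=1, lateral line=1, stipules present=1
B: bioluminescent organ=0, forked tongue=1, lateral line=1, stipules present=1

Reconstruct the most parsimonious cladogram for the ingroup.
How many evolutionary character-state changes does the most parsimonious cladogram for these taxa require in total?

4

Character polarity is set by the outgroup: the derived state is whichever differs from the outgroup's state, so for stipules present the derived state is '0', and for the remaining characters it is '1'.
bioluminescent organ: derived state '1' in Y only — an autapomorphy, so it tells us nothing about relationships among taxa.
Only B and Y show the derived state '1' for forked tongue, supporting them as a clade.
All ingroup taxa share the derived state '1' for lateral line; it defines the ingroup but does not resolve relationships within it.
stipules present (derived state '0') is shared by F and P — a synapomorphy uniting that clade.
Most parsimonious ingroup topology: ((F,P),(Y,B)).
Changes per character on this tree: bioluminescent organ: 1; forked tongue: 1; lateral line: 1; stipules present: 1.
Total = 4.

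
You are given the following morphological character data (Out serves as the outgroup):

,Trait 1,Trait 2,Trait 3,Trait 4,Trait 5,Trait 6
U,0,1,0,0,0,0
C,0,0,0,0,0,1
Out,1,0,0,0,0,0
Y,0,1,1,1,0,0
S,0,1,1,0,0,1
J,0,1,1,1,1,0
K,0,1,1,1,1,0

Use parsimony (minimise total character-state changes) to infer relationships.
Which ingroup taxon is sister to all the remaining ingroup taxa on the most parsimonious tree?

Character polarity is set by the outgroup: the derived state is whichever differs from the outgroup's state, so for Trait 1 the derived state is '0', and for the remaining characters it is '1'.
All ingroup taxa share the derived state '0' for Trait 1; it defines the ingroup but does not resolve relationships within it.
Trait 2 (derived state '1') is shared by J, K, S, U, and Y — a synapomorphy uniting that clade.
Trait 3 (derived state '1') is shared by J, K, S, and Y — a synapomorphy uniting that clade.
Trait 4: derived state '1' in J, K, and Y only — synapomorphy for {J, K, Y}.
Only J and K show the derived state '1' for Trait 5, supporting them as a clade.
Trait 6 (state '1') occurs in C and S but conflicts with the nesting implied by the other characters — most parsimoniously interpreted as homoplasy.
Most parsimonious ingroup topology: (((((J,K),Y),S),U),C).
C is sister to the clade containing all other ingroup taxa, so it is the earliest-diverging (most basal) ingroup lineage.

C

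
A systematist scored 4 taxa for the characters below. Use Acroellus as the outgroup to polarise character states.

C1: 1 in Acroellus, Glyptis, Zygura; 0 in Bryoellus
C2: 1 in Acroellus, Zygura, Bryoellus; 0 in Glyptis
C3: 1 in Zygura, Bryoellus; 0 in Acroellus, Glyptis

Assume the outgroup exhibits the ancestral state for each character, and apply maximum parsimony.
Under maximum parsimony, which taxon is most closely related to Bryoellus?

Zygura

Character polarity is set by the outgroup: the derived state is whichever differs from the outgroup's state, so for C1, C2 the derived state is '0', and for the remaining characters it is '1'.
C1: derived state '0' in Bryoellus only — an autapomorphy, so it tells us nothing about relationships among taxa.
C2 (derived state '0') is unique to Glyptis (autapomorphy; uninformative for grouping).
C3 (derived state '1') is shared by Bryoellus and Zygura — a synapomorphy uniting that clade.
Most parsimonious ingroup topology: (Glyptis,(Zygura,Bryoellus)).
Bryoellus and Zygura form a cherry on this tree, so they are sister taxa.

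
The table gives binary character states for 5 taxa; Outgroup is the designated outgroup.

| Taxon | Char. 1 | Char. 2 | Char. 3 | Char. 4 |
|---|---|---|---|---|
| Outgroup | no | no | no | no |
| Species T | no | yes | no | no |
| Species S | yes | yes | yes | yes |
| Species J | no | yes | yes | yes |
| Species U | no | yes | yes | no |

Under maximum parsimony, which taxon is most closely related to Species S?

Species J

The outgroup has state 'no' for every character, so 'yes' is the derived state throughout.
Char. 1 (derived state 'yes') is unique to Species S (autapomorphy; uninformative for grouping).
Char. 2 (derived state 'yes') is shared by all ingroup taxa — unites the whole ingroup.
Only Species J, Species S, and Species U show the derived state 'yes' for Char. 3, supporting them as a clade.
Char. 4: derived state 'yes' in Species J and Species S only — synapomorphy for {Species J, Species S}.
Most parsimonious ingroup topology: (Species T,((Species S,Species J),Species U)).
Species S and Species J form a cherry on this tree, so they are sister taxa.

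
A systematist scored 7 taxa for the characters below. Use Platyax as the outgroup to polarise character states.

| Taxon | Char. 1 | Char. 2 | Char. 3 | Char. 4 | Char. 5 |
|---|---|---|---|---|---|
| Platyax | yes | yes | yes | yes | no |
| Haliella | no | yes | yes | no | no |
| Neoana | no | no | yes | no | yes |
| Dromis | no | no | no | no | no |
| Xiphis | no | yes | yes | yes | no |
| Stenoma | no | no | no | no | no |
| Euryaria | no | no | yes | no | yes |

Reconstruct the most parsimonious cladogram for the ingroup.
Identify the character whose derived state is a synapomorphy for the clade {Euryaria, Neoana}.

Char. 5

Character polarity is set by the outgroup: the derived state is whichever differs from the outgroup's state, so for Char. 1, Char. 2, Char. 3, Char. 4 the derived state is 'no', and for the remaining characters it is 'yes'.
Char. 1 (derived state 'no') is shared by all ingroup taxa — unites the whole ingroup.
Only Dromis, Euryaria, Neoana, and Stenoma show the derived state 'no' for Char. 2, supporting them as a clade.
Char. 3: derived state 'no' in Dromis and Stenoma only — synapomorphy for {Dromis, Stenoma}.
Char. 4: derived state 'no' in Dromis, Euryaria, Haliella, Neoana, and Stenoma only — synapomorphy for {Dromis, Euryaria, Haliella, Neoana, Stenoma}.
Only Euryaria and Neoana show the derived state 'yes' for Char. 5, supporting them as a clade.
Most parsimonious ingroup topology: ((Haliella,((Neoana,Euryaria),(Dromis,Stenoma))),Xiphis).
The clade {Euryaria, Neoana} is supported by Char. 5: its derived state 'yes' occurs in exactly those taxa and in no other taxon (including the outgroup).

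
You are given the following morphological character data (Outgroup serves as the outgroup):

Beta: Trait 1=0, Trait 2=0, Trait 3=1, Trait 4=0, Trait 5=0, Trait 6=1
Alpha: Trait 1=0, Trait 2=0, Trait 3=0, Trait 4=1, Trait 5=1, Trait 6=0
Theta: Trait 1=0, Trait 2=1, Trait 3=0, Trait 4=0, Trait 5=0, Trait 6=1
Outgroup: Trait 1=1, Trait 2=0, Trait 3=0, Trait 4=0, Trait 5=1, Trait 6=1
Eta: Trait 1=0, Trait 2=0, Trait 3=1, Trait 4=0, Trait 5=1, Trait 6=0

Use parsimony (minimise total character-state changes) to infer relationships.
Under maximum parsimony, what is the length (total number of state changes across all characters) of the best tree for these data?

7

Character polarity is set by the outgroup: the derived state is whichever differs from the outgroup's state, so for Trait 1, Trait 5, Trait 6 the derived state is '0', and for the remaining characters it is '1'.
All ingroup taxa share the derived state '0' for Trait 1; it defines the ingroup but does not resolve relationships within it.
Trait 2 (derived state '1') is unique to Theta (autapomorphy; uninformative for grouping).
Trait 3 (state '1') occurs in Beta and Eta but conflicts with the nesting implied by the other characters — most parsimoniously interpreted as homoplasy.
Trait 4: derived state '1' in Alpha only — an autapomorphy, so it tells us nothing about relationships among taxa.
Trait 5 (derived state '0') is shared by Beta and Theta — a synapomorphy uniting that clade.
Trait 6: derived state '0' in Alpha and Eta only — synapomorphy for {Alpha, Eta}.
Most parsimonious ingroup topology: ((Eta,Alpha),(Theta,Beta)).
Changes per character on this tree: Trait 1: 1; Trait 2: 1; Trait 3: 2; Trait 4: 1; Trait 5: 1; Trait 6: 1.
Total = 7.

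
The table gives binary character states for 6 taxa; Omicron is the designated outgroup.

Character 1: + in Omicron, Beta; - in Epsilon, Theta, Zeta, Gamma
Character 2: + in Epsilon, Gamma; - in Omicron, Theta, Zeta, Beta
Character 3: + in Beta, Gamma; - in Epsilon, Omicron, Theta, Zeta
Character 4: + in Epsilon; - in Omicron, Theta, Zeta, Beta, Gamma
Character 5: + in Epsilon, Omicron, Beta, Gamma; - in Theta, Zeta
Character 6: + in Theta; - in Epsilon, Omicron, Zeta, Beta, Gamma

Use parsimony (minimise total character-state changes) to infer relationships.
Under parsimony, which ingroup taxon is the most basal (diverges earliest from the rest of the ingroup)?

Character polarity is set by the outgroup: the derived state is whichever differs from the outgroup's state, so for Character 1, Character 5 the derived state is '-', and for the remaining characters it is '+'.
Character 1: derived state '-' in Epsilon, Gamma, Theta, and Zeta only — synapomorphy for {Epsilon, Gamma, Theta, Zeta}.
Only Epsilon and Gamma show the derived state '+' for Character 2, supporting them as a clade.
Character 3 (state '+') occurs in Beta and Gamma but conflicts with the nesting implied by the other characters — most parsimoniously interpreted as homoplasy.
Character 4 (derived state '+') is unique to Epsilon (autapomorphy; uninformative for grouping).
Only Theta and Zeta show the derived state '-' for Character 5, supporting them as a clade.
Character 6: derived state '+' in Theta only — an autapomorphy, so it tells us nothing about relationships among taxa.
Most parsimonious ingroup topology: (((Theta,Zeta),(Epsilon,Gamma)),Beta).
Beta is sister to the clade containing all other ingroup taxa, so it is the earliest-diverging (most basal) ingroup lineage.

Beta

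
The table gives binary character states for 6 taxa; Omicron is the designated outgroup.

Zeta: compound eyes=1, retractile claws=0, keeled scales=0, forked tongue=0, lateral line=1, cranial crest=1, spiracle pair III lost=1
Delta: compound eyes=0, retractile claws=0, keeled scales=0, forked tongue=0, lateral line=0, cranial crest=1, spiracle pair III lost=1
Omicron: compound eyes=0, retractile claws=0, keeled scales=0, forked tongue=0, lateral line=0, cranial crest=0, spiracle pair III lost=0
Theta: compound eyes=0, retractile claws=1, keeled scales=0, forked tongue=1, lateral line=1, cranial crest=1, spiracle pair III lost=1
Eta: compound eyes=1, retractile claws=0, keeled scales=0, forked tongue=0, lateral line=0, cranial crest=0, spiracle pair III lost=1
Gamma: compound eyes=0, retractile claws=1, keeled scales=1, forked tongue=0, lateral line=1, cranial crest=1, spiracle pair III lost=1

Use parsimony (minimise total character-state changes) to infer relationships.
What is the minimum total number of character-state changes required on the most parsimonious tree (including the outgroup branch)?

8

The outgroup has state '0' for every character, so '1' is the derived state throughout.
compound eyes groups Eta and Zeta, which is incompatible with the clades supported by the remaining characters; treating it as convergent (homoplasy) costs fewer steps than any alternative tree.
Only Gamma and Theta show the derived state '1' for retractile claws, supporting them as a clade.
keeled scales: derived state '1' in Gamma only — an autapomorphy, so it tells us nothing about relationships among taxa.
forked tongue (derived state '1') is unique to Theta (autapomorphy; uninformative for grouping).
lateral line (derived state '1') is shared by Gamma, Theta, and Zeta — a synapomorphy uniting that clade.
cranial crest: derived state '1' in Delta, Gamma, Theta, and Zeta only — synapomorphy for {Delta, Gamma, Theta, Zeta}.
All ingroup taxa share the derived state '1' for spiracle pair III lost; it defines the ingroup but does not resolve relationships within it.
Most parsimonious ingroup topology: ((((Gamma,Theta),Zeta),Delta),Eta).
Changes per character on this tree: compound eyes: 2; retractile claws: 1; keeled scales: 1; forked tongue: 1; lateral line: 1; cranial crest: 1; spiracle pair III lost: 1.
Total = 8.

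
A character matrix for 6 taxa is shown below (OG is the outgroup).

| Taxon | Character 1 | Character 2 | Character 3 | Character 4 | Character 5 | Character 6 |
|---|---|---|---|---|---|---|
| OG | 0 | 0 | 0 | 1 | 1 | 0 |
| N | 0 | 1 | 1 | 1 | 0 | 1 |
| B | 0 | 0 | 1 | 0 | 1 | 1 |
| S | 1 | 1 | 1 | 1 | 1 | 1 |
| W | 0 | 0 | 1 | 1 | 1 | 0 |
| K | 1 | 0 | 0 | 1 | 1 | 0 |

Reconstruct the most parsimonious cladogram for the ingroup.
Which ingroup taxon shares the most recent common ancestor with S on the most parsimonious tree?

Character polarity is set by the outgroup: the derived state is whichever differs from the outgroup's state, so for Character 4, Character 5 the derived state is '0', and for the remaining characters it is '1'.
Character 1 groups K and S, which is incompatible with the clades supported by the remaining characters; treating it as convergent (homoplasy) costs fewer steps than any alternative tree.
Character 2 (derived state '1') is shared by N and S — a synapomorphy uniting that clade.
Character 3: derived state '1' in B, N, S, and W only — synapomorphy for {B, N, S, W}.
Character 4: derived state '0' in B only — an autapomorphy, so it tells us nothing about relationships among taxa.
Character 5 (derived state '0') is unique to N (autapomorphy; uninformative for grouping).
Only B, N, and S show the derived state '1' for Character 6, supporting them as a clade.
Most parsimonious ingroup topology: ((((N,S),B),W),K).
S and N form a cherry on this tree, so they are sister taxa.

N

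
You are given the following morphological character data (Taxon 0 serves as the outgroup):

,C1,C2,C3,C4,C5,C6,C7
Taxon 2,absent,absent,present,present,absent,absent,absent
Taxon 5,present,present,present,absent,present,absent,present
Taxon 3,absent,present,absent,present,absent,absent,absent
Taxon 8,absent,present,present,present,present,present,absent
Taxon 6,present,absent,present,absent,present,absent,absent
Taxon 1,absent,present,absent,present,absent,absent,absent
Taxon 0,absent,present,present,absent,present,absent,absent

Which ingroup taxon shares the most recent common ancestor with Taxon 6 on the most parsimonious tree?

Character polarity is set by the outgroup: the derived state is whichever differs from the outgroup's state, so for C2, C3, C5 the derived state is 'absent', and for the remaining characters it is 'present'.
C1: derived state 'present' in Taxon 5 and Taxon 6 only — synapomorphy for {Taxon 5, Taxon 6}.
C2 (state 'absent') occurs in Taxon 2 and Taxon 6 but conflicts with the nesting implied by the other characters — most parsimoniously interpreted as homoplasy.
Only Taxon 1 and Taxon 3 show the derived state 'absent' for C3, supporting them as a clade.
Only Taxon 1, Taxon 2, Taxon 3, and Taxon 8 show the derived state 'present' for C4, supporting them as a clade.
C5 (derived state 'absent') is shared by Taxon 1, Taxon 2, and Taxon 3 — a synapomorphy uniting that clade.
C6: derived state 'present' in Taxon 8 only — an autapomorphy, so it tells us nothing about relationships among taxa.
C7 (derived state 'present') is unique to Taxon 5 (autapomorphy; uninformative for grouping).
Most parsimonious ingroup topology: ((((Taxon 3,Taxon 1),Taxon 2),Taxon 8),(Taxon 5,Taxon 6)).
Taxon 6 and Taxon 5 form a cherry on this tree, so they are sister taxa.

Taxon 5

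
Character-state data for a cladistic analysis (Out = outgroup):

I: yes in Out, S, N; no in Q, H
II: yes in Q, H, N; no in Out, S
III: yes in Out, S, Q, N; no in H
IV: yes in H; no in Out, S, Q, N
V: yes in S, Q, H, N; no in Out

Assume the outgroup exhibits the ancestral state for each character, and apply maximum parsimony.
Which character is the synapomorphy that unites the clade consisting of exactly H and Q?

Character polarity is set by the outgroup: the derived state is whichever differs from the outgroup's state, so for I, III the derived state is 'no', and for the remaining characters it is 'yes'.
I (derived state 'no') is shared by H and Q — a synapomorphy uniting that clade.
II: derived state 'yes' in H, N, and Q only — synapomorphy for {H, N, Q}.
III: derived state 'no' in H only — an autapomorphy, so it tells us nothing about relationships among taxa.
IV: derived state 'yes' in H only — an autapomorphy, so it tells us nothing about relationships among taxa.
V (derived state 'yes') is shared by all ingroup taxa — unites the whole ingroup.
Most parsimonious ingroup topology: (S,((Q,H),N)).
The clade {H, Q} is supported by I: its derived state 'no' occurs in exactly those taxa and in no other taxon (including the outgroup).

I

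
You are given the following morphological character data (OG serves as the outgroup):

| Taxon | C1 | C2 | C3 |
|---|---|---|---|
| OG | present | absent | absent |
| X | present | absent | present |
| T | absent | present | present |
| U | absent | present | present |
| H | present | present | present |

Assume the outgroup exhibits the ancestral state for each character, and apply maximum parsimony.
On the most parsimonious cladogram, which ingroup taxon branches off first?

Character polarity is set by the outgroup: the derived state is whichever differs from the outgroup's state, so for C1 the derived state is 'absent', and for the remaining characters it is 'present'.
C1 (derived state 'absent') is shared by T and U — a synapomorphy uniting that clade.
C2 (derived state 'present') is shared by H, T, and U — a synapomorphy uniting that clade.
C3 (derived state 'present') is shared by all ingroup taxa — unites the whole ingroup.
Most parsimonious ingroup topology: (X,((T,U),H)).
X is sister to the clade containing all other ingroup taxa, so it is the earliest-diverging (most basal) ingroup lineage.

X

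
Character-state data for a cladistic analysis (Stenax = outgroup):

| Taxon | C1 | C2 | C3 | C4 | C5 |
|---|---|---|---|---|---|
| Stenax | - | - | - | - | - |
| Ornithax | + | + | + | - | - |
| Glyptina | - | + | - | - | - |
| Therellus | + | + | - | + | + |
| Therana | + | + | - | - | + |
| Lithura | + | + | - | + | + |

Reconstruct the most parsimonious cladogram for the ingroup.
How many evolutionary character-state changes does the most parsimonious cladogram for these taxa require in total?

The outgroup has state '-' for every character, so '+' is the derived state throughout.
C1 (derived state '+') is shared by Lithura, Ornithax, Therana, and Therellus — a synapomorphy uniting that clade.
C2 (derived state '+') is shared by all ingroup taxa — unites the whole ingroup.
C3: derived state '+' in Ornithax only — an autapomorphy, so it tells us nothing about relationships among taxa.
C4: derived state '+' in Lithura and Therellus only — synapomorphy for {Lithura, Therellus}.
Only Lithura, Therana, and Therellus show the derived state '+' for C5, supporting them as a clade.
Most parsimonious ingroup topology: ((Ornithax,((Therellus,Lithura),Therana)),Glyptina).
Changes per character on this tree: C1: 1; C2: 1; C3: 1; C4: 1; C5: 1.
Total = 5.

5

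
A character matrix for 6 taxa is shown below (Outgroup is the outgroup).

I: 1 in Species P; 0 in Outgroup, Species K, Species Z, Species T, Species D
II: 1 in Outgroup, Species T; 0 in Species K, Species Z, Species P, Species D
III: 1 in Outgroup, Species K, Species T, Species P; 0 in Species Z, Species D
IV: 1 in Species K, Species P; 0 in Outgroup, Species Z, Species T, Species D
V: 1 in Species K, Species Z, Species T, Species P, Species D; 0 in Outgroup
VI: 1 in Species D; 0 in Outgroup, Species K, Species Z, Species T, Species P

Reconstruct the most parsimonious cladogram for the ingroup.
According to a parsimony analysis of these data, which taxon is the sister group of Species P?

Species K

Character polarity is set by the outgroup: the derived state is whichever differs from the outgroup's state, so for II, III the derived state is '0', and for the remaining characters it is '1'.
I: derived state '1' in Species P only — an autapomorphy, so it tells us nothing about relationships among taxa.
Only Species D, Species K, Species P, and Species Z show the derived state '0' for II, supporting them as a clade.
Only Species D and Species Z show the derived state '0' for III, supporting them as a clade.
Only Species K and Species P show the derived state '1' for IV, supporting them as a clade.
V (derived state '1') is shared by all ingroup taxa — unites the whole ingroup.
VI (derived state '1') is unique to Species D (autapomorphy; uninformative for grouping).
Most parsimonious ingroup topology: (((Species K,Species P),(Species Z,Species D)),Species T).
Species P and Species K form a cherry on this tree, so they are sister taxa.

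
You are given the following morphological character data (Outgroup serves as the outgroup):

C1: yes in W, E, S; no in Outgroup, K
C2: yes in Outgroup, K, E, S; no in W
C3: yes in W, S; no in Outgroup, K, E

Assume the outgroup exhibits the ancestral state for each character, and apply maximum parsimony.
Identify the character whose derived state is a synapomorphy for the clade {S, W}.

C3

Character polarity is set by the outgroup: the derived state is whichever differs from the outgroup's state, so for C2 the derived state is 'no', and for the remaining characters it is 'yes'.
C1 (derived state 'yes') is shared by E, S, and W — a synapomorphy uniting that clade.
C2 (derived state 'no') is unique to W (autapomorphy; uninformative for grouping).
C3: derived state 'yes' in S and W only — synapomorphy for {S, W}.
Most parsimonious ingroup topology: (((W,S),E),K).
The clade {S, W} is supported by C3: its derived state 'yes' occurs in exactly those taxa and in no other taxon (including the outgroup).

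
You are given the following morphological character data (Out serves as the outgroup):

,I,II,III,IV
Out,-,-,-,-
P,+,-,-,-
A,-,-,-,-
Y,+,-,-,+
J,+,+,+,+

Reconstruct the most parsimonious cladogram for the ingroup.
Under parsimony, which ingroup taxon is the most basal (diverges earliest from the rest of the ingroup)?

A

The outgroup has state '-' for every character, so '+' is the derived state throughout.
I: derived state '+' in J, P, and Y only — synapomorphy for {J, P, Y}.
II: derived state '+' in J only — an autapomorphy, so it tells us nothing about relationships among taxa.
III: derived state '+' in J only — an autapomorphy, so it tells us nothing about relationships among taxa.
IV (derived state '+') is shared by J and Y — a synapomorphy uniting that clade.
Most parsimonious ingroup topology: ((P,(Y,J)),A).
A is sister to the clade containing all other ingroup taxa, so it is the earliest-diverging (most basal) ingroup lineage.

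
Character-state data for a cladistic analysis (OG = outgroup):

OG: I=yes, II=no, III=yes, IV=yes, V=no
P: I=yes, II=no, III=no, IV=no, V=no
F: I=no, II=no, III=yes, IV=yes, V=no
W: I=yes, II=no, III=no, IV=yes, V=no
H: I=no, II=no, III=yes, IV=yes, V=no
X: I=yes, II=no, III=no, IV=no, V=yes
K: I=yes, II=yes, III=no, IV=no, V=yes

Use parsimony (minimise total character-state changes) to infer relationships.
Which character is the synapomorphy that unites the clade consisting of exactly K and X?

Character polarity is set by the outgroup: the derived state is whichever differs from the outgroup's state, so for I, III, IV the derived state is 'no', and for the remaining characters it is 'yes'.
I: derived state 'no' in F and H only — synapomorphy for {F, H}.
II (derived state 'yes') is unique to K (autapomorphy; uninformative for grouping).
III: derived state 'no' in K, P, W, and X only — synapomorphy for {K, P, W, X}.
IV (derived state 'no') is shared by K, P, and X — a synapomorphy uniting that clade.
V (derived state 'yes') is shared by K and X — a synapomorphy uniting that clade.
Most parsimonious ingroup topology: (((P,(X,K)),W),(F,H)).
The clade {K, X} is supported by V: its derived state 'yes' occurs in exactly those taxa and in no other taxon (including the outgroup).

V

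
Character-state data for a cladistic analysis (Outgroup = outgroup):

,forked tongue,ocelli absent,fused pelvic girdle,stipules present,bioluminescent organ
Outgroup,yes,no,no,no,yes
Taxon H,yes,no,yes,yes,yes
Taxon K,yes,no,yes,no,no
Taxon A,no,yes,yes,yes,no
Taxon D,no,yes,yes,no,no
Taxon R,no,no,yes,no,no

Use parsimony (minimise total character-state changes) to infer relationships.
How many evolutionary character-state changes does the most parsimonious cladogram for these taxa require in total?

6

Character polarity is set by the outgroup: the derived state is whichever differs from the outgroup's state, so for forked tongue, bioluminescent organ the derived state is 'no', and for the remaining characters it is 'yes'.
forked tongue (derived state 'no') is shared by Taxon A, Taxon D, and Taxon R — a synapomorphy uniting that clade.
ocelli absent: derived state 'yes' in Taxon A and Taxon D only — synapomorphy for {Taxon A, Taxon D}.
All ingroup taxa share the derived state 'yes' for fused pelvic girdle; it defines the ingroup but does not resolve relationships within it.
stipules present (state 'yes') occurs in Taxon A and Taxon H but conflicts with the nesting implied by the other characters — most parsimoniously interpreted as homoplasy.
bioluminescent organ: derived state 'no' in Taxon A, Taxon D, Taxon K, and Taxon R only — synapomorphy for {Taxon A, Taxon D, Taxon K, Taxon R}.
Most parsimonious ingroup topology: (Taxon H,(Taxon K,((Taxon A,Taxon D),Taxon R))).
Changes per character on this tree: forked tongue: 1; ocelli absent: 1; fused pelvic girdle: 1; stipules present: 2; bioluminescent organ: 1.
Total = 6.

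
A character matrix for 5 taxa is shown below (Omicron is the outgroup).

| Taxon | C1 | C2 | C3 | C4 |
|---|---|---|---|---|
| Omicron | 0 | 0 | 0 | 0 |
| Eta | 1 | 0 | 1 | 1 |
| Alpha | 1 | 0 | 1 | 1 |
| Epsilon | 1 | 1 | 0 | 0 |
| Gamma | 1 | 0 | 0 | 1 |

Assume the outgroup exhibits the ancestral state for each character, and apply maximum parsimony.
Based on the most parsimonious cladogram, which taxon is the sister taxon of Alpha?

The outgroup has state '0' for every character, so '1' is the derived state throughout.
C1 (derived state '1') is shared by all ingroup taxa — unites the whole ingroup.
C2 (derived state '1') is unique to Epsilon (autapomorphy; uninformative for grouping).
C3 (derived state '1') is shared by Alpha and Eta — a synapomorphy uniting that clade.
C4 (derived state '1') is shared by Alpha, Eta, and Gamma — a synapomorphy uniting that clade.
Most parsimonious ingroup topology: (((Eta,Alpha),Gamma),Epsilon).
Alpha and Eta form a cherry on this tree, so they are sister taxa.

Eta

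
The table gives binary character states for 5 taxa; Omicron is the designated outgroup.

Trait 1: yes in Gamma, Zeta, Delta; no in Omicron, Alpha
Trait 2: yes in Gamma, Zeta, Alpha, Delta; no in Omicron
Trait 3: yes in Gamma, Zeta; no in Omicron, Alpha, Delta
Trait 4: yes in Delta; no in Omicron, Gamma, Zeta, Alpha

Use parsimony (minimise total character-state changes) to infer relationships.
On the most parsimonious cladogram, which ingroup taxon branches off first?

Alpha

The outgroup has state 'no' for every character, so 'yes' is the derived state throughout.
Trait 1 (derived state 'yes') is shared by Delta, Gamma, and Zeta — a synapomorphy uniting that clade.
All ingroup taxa share the derived state 'yes' for Trait 2; it defines the ingroup but does not resolve relationships within it.
Trait 3 (derived state 'yes') is shared by Gamma and Zeta — a synapomorphy uniting that clade.
Trait 4 (derived state 'yes') is unique to Delta (autapomorphy; uninformative for grouping).
Most parsimonious ingroup topology: (((Gamma,Zeta),Delta),Alpha).
Alpha is sister to the clade containing all other ingroup taxa, so it is the earliest-diverging (most basal) ingroup lineage.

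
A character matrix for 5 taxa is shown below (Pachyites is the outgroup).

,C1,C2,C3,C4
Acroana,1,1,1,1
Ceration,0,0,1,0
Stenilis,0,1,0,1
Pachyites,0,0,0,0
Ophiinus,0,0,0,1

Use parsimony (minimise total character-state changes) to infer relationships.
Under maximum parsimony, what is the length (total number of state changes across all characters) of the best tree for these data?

5

The outgroup has state '0' for every character, so '1' is the derived state throughout.
C1: derived state '1' in Acroana only — an autapomorphy, so it tells us nothing about relationships among taxa.
C2: derived state '1' in Acroana and Stenilis only — synapomorphy for {Acroana, Stenilis}.
C3 (state '1') occurs in Acroana and Ceration but conflicts with the nesting implied by the other characters — most parsimoniously interpreted as homoplasy.
C4 (derived state '1') is shared by Acroana, Ophiinus, and Stenilis — a synapomorphy uniting that clade.
Most parsimonious ingroup topology: (((Stenilis,Acroana),Ophiinus),Ceration).
Changes per character on this tree: C1: 1; C2: 1; C3: 2; C4: 1.
Total = 5.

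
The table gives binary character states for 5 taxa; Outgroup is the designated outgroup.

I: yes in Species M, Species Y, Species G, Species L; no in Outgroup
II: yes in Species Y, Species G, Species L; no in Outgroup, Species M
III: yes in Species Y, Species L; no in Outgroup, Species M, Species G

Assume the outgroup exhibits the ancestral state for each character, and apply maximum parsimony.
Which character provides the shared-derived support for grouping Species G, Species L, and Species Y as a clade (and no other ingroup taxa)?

The outgroup has state 'no' for every character, so 'yes' is the derived state throughout.
I (derived state 'yes') is shared by all ingroup taxa — unites the whole ingroup.
Only Species G, Species L, and Species Y show the derived state 'yes' for II, supporting them as a clade.
III (derived state 'yes') is shared by Species L and Species Y — a synapomorphy uniting that clade.
Most parsimonious ingroup topology: (Species M,((Species Y,Species L),Species G)).
The clade {Species G, Species L, Species Y} is supported by II: its derived state 'yes' occurs in exactly those taxa and in no other taxon (including the outgroup).

II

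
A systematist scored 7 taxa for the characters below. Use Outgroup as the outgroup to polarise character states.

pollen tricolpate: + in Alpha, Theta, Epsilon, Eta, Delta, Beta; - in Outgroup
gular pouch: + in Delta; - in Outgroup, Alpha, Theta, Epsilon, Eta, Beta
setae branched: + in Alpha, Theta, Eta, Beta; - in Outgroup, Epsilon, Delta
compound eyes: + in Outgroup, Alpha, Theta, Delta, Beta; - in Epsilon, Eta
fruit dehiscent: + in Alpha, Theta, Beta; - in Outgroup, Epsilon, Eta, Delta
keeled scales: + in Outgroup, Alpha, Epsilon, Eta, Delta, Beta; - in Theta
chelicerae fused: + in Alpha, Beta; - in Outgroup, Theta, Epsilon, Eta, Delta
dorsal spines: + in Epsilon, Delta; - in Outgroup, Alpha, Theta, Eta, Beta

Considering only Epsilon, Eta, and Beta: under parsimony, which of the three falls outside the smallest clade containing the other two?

Character polarity is set by the outgroup: the derived state is whichever differs from the outgroup's state, so for compound eyes, keeled scales the derived state is '-', and for the remaining characters it is '+'.
All ingroup taxa share the derived state '+' for pollen tricolpate; it defines the ingroup but does not resolve relationships within it.
gular pouch (derived state '+') is unique to Delta (autapomorphy; uninformative for grouping).
setae branched (derived state '+') is shared by Alpha, Beta, Eta, and Theta — a synapomorphy uniting that clade.
compound eyes (state '-') occurs in Epsilon and Eta but conflicts with the nesting implied by the other characters — most parsimoniously interpreted as homoplasy.
fruit dehiscent: derived state '+' in Alpha, Beta, and Theta only — synapomorphy for {Alpha, Beta, Theta}.
keeled scales: derived state '-' in Theta only — an autapomorphy, so it tells us nothing about relationships among taxa.
chelicerae fused: derived state '+' in Alpha and Beta only — synapomorphy for {Alpha, Beta}.
dorsal spines: derived state '+' in Delta and Epsilon only — synapomorphy for {Delta, Epsilon}.
Most parsimonious ingroup topology: ((((Alpha,Beta),Theta),Eta),(Epsilon,Delta)).
Eta and Beta share a more recent common ancestor with each other than either does with Epsilon, so Epsilon is the least closely related of the three.

Epsilon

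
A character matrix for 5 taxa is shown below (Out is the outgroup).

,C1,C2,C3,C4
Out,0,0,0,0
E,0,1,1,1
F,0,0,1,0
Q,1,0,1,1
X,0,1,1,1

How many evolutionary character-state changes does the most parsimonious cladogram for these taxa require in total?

4

The outgroup has state '0' for every character, so '1' is the derived state throughout.
C1 (derived state '1') is unique to Q (autapomorphy; uninformative for grouping).
C2 (derived state '1') is shared by E and X — a synapomorphy uniting that clade.
All ingroup taxa share the derived state '1' for C3; it defines the ingroup but does not resolve relationships within it.
C4: derived state '1' in E, Q, and X only — synapomorphy for {E, Q, X}.
Most parsimonious ingroup topology: (((E,X),Q),F).
Changes per character on this tree: C1: 1; C2: 1; C3: 1; C4: 1.
Total = 4.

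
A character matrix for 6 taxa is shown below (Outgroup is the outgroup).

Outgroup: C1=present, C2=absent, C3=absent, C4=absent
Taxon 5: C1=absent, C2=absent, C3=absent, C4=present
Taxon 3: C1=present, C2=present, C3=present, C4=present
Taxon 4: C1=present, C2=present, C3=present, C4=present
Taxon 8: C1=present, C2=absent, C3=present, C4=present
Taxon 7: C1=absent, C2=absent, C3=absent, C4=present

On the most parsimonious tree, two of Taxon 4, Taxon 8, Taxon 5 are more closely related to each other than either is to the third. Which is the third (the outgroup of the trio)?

Taxon 5

Character polarity is set by the outgroup: the derived state is whichever differs from the outgroup's state, so for C1 the derived state is 'absent', and for the remaining characters it is 'present'.
Only Taxon 5 and Taxon 7 show the derived state 'absent' for C1, supporting them as a clade.
C2 (derived state 'present') is shared by Taxon 3 and Taxon 4 — a synapomorphy uniting that clade.
C3: derived state 'present' in Taxon 3, Taxon 4, and Taxon 8 only — synapomorphy for {Taxon 3, Taxon 4, Taxon 8}.
All ingroup taxa share the derived state 'present' for C4; it defines the ingroup but does not resolve relationships within it.
Most parsimonious ingroup topology: ((Taxon 5,Taxon 7),((Taxon 3,Taxon 4),Taxon 8)).
Taxon 8 and Taxon 4 share a more recent common ancestor with each other than either does with Taxon 5, so Taxon 5 is the least closely related of the three.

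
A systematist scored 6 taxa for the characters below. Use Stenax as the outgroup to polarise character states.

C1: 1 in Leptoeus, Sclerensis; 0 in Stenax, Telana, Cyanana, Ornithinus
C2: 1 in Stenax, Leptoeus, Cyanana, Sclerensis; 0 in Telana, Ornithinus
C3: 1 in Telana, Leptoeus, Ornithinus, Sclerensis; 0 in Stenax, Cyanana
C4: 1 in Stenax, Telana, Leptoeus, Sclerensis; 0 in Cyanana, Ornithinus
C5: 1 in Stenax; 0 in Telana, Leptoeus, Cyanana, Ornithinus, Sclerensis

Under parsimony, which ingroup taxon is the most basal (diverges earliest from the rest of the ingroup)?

Cyanana

Character polarity is set by the outgroup: the derived state is whichever differs from the outgroup's state, so for C2, C4, C5 the derived state is '0', and for the remaining characters it is '1'.
C1 (derived state '1') is shared by Leptoeus and Sclerensis — a synapomorphy uniting that clade.
C2: derived state '0' in Ornithinus and Telana only — synapomorphy for {Ornithinus, Telana}.
C3 (derived state '1') is shared by Leptoeus, Ornithinus, Sclerensis, and Telana — a synapomorphy uniting that clade.
C4 (state '0') occurs in Cyanana and Ornithinus but conflicts with the nesting implied by the other characters — most parsimoniously interpreted as homoplasy.
C5 (derived state '0') is shared by all ingroup taxa — unites the whole ingroup.
Most parsimonious ingroup topology: (((Telana,Ornithinus),(Leptoeus,Sclerensis)),Cyanana).
Cyanana is sister to the clade containing all other ingroup taxa, so it is the earliest-diverging (most basal) ingroup lineage.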